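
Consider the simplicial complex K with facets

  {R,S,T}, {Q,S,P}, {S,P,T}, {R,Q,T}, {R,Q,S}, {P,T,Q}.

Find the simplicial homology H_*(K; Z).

H_0 = Z,  H_1 = 0,  H_2 = Z.

K has 5 vertices, 9 edges, 6 triangles.
rank ∂_0 = 0, rank ∂_1 = 4 ⇒ b_0 = 5 − 0 − 4 = 1; all invariant factors of ∂_1 are 1 so no torsion. So H_0 ≅ Z.
rank ∂_1 = 4, rank ∂_2 = 5 ⇒ b_1 = 9 − 4 − 5 = 0; all invariant factors of ∂_2 are 1 so no torsion. So H_1 ≅ 0.
rank ∂_2 = 5, rank ∂_3 = 0 ⇒ b_2 = 6 − 5 − 0 = 1. So H_2 ≅ Z.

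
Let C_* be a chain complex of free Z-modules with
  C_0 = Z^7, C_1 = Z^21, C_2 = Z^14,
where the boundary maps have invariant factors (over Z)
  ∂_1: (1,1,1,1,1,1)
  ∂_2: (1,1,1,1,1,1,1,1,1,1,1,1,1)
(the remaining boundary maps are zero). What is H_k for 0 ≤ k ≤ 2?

H_0 ≅ Z,  H_1 ≅ Z^2,  H_2 ≅ Z.

H_0: b_0 = 7 − 0 − 6 = 1; torsion from ∂_1 factors > 1: none. So H_0 ≅ Z.
H_1: b_1 = 21 − 6 − 13 = 2; torsion from ∂_2 factors > 1: none. So H_1 ≅ Z^2.
H_2: b_2 = 14 − 13 − 0 = 1; torsion from ∂_3 factors > 1: none. So H_2 ≅ Z.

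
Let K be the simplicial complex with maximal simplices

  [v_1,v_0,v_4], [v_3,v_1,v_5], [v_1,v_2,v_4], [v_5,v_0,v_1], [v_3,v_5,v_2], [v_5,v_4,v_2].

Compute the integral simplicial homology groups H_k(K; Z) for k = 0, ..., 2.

H_0 = Z,  H_1 = Z,  H_2 = 0.

Fix the vertex order v_0 < v_1 < v_2 < v_3 < v_4 < v_5 and write every simplex with vertices in increasing order. Then dim K = 2 and the simplices of K are:

  0-simplices (6): [v_0], [v_1], [v_2], [v_3], [v_4], [v_5]
  1-simplices (12): [v_0,v_1], [v_0,v_4], [v_0,v_5], [v_1,v_2], [v_1,v_3], [v_1,v_4], [v_1,v_5], [v_2,v_3], [v_2,v_4], [v_2,v_5], [v_3,v_5], [v_4,v_5]
  2-simplices (6): [v_0,v_1,v_4], [v_0,v_1,v_5], [v_1,v_2,v_4], [v_1,v_3,v_5], [v_2,v_3,v_5], [v_2,v_4,v_5]

Hence C_0 ≅ Z^6, C_1 ≅ Z^12, C_2 ≅ Z^6.

Boundary ∂_1: C_1 → C_0 sends each edge [p,q] (with p < q) to q − p. For instance
  ∂[v_1,v_2] = [v_2] − [v_1].
The 6×12 boundary matrix has rank 5 and Smith normal form diag(1,1,1,1,1).

The boundary map ∂_2: C_2 → C_1 maps a triangle to the signed sum of its edges. For instance
  ∂[v_2,v_4,v_5] = [v_4,v_5] − [v_2,v_5] + [v_2,v_4],
  ∂[v_0,v_1,v_5] = [v_1,v_5] − [v_0,v_5] + [v_0,v_1].
As a 12×6 matrix over Z this has rank 6, with invariant factors (1,1,1,1,1,1).

Now H_k = ker ∂_k / im ∂_{k+1}, so:

  H_0: rank C_0 − rank ∂_1 = 6 − 5 = 1, and the invariant factors of ∂_1 are all 1, so H_0 = Z.
  H_1: rank ker ∂_1 − rank ∂_2 = (12 − 5) − 6 = 1, and the invariant factors of ∂_2 are all 1, so H_1 = Z.
  H_2: rank ker ∂_2 − rank ∂_3 = (6 − 6) − 0 = 0, and there is no ∂_3, so H_2 = 0.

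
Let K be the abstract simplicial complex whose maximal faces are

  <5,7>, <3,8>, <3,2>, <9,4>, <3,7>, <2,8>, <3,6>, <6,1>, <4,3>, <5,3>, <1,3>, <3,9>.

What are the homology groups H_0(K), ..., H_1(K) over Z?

H_0 = Z,  H_1 = Z^4.

We work with the vertex ordering 1 < 2 < 3 < 4 < 5 < 6 < 7 < 8 < 9. The simplices of K, each written with vertices in increasing order, are:

  0-simplices (9): [1], [2], [3], [4], [5], [6], [7], [8], [9]
  1-simplices (12): [1,3], [1,6], [2,3], [2,8], [3,4], [3,5], [3,6], [3,7], [3,8], [3,9], [4,9], [5,7]

giving chain groups C_0 ≅ Z^9, C_1 ≅ Z^12.

Boundary ∂_1: C_1 → C_0 is given by ∂[p,q] = [q] − [p]. For instance
  ∂[4,9] = [9] − [4].
As a 9×12 matrix over Z this has rank 8, with invariant factors (1,1,1,1,1,1,1,1).

From H_k ≅ ker(∂_k) / im(∂_{k+1}) we obtain:

  H_0: rank C_0 − rank ∂_1 = 9 − 8 = 1, and the invariant factors of ∂_1 are all 1, so H_0 ≅ Z.
  H_1: rank ker ∂_1 − rank ∂_2 = (12 − 8) − 0 = 4, and there is no ∂_2, so H_1 ≅ Z^4.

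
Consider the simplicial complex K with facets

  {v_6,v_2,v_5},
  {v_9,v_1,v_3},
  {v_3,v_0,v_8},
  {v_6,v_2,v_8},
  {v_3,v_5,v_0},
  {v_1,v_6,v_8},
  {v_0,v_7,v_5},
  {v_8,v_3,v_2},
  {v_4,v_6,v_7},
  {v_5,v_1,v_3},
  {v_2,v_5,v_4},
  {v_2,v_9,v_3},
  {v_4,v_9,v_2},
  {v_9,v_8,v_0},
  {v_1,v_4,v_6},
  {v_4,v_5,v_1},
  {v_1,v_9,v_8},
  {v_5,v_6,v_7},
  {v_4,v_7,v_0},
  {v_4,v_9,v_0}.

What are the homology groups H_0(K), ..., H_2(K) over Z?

Take the total order v_0 < v_1 < v_2 < v_3 < v_4 < v_5 < v_6 < v_7 < v_8 < v_9 on the vertex set. Then K (dimension 2) consists of the simplices:

  0-simplices (10): [v_0], [v_1], [v_2], [v_3], [v_4], [v_5], [v_6], [v_7], [v_8], [v_9]
  1-simplices (30): (30 of them)
  2-simplices (20): (20 of them)

giving chain groups C_0 ≅ Z^10, C_1 ≅ Z^30, C_2 ≅ Z^20.

∂_1: C_1 → C_0 is given by ∂[p,q] = [q] − [p]. For instance
  ∂[v_2,v_6] = [v_6] − [v_2].
As a 10×30 matrix over Z this has rank 9, with invariant factors (1,1,1,1,1,1,1,1,1).

The boundary map ∂_2: C_2 → C_1 acts by ∂[p,q,r] = [q,r] − [p,r] + [p,q]. For instance
  ∂[v_2,v_5,v_6] = [v_5,v_6] − [v_2,v_6] + [v_2,v_5],
  ∂[v_2,v_3,v_9] = [v_3,v_9] − [v_2,v_9] + [v_2,v_3].
The resulting 30×20 matrix has rank 20, and its Smith normal form has invariant factors (1,1,1,1,1,1,1,1,1,1,1,1,1,1,1,1,1,1,1,2).

Now H_k = ker ∂_k / im ∂_{k+1}, so:

  H_0: rank C_0 − rank ∂_1 = 10 − 9 = 1, and the invariant factors of ∂_1 are all 1, so H_0 = Z.
  H_1: rank ker ∂_1 − rank ∂_2 = (30 − 9) − 20 = 1, and ∂_2 has invariant factor 2 > 1, so H_1 = Z ⊕ Z/2.
  H_2: rank ker ∂_2 − rank ∂_3 = (20 − 20) − 0 = 0, and there is no ∂_3, so H_2 = 0.

H_0 = Z,  H_1 = Z ⊕ Z/2,  H_2 = 0.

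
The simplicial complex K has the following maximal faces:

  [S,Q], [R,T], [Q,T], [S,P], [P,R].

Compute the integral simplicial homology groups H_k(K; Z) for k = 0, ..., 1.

H_0 ≅ Z,  H_1 ≅ Z.

Order the vertices as P < Q < R < S < T. Listing each simplex with vertices in this order, K has dimension 1 with simplices:

  0-simplices (5): P, Q, R, S, T
  1-simplices (5): PR, PS, QS, QT, RT

giving chain groups C_0 ≅ Z^5, C_1 ≅ Z^5.

Boundary ∂_1: C_1 → C_0 sends each edge [p,q] (with p < q) to q − p. For instance
  ∂QT = T − Q.
The resulting 5×5 matrix has rank 4, and its Smith normal form has invariant factors (1,1,1,1).

Computing H_k = (kernel of ∂_k) / (image of ∂_{k+1}):

  H_0: rank C_0 − rank ∂_1 = 5 − 4 = 1, and the invariant factors of ∂_1 are all 1, so H_0 ≅ Z.
  H_1: rank ker ∂_1 − rank ∂_2 = (5 − 4) − 0 = 1, and there is no ∂_2, so H_1 ≅ Z.

As a check, the Euler characteristic is 5 − 5 = 0, which agrees with 1 − 1 = 0.
(K is a triangulation of the circle S^1.)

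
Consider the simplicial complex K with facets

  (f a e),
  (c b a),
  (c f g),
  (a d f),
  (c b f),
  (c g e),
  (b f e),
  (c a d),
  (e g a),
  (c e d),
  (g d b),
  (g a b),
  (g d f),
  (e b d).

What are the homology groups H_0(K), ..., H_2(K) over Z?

K has 7 vertices, 21 edges, 14 triangles.
rank ∂_0 = 0, rank ∂_1 = 6 ⇒ b_0 = 7 − 0 − 6 = 1; all invariant factors of ∂_1 are 1 so no torsion. So H_0 = Z.
rank ∂_1 = 6, rank ∂_2 = 13 ⇒ b_1 = 21 − 6 − 13 = 2; all invariant factors of ∂_2 are 1 so no torsion. So H_1 = Z^2.
rank ∂_2 = 13, rank ∂_3 = 0 ⇒ b_2 = 14 − 13 − 0 = 1. So H_2 = Z.

H_0 = Z,  H_1 = Z^2,  H_2 = Z.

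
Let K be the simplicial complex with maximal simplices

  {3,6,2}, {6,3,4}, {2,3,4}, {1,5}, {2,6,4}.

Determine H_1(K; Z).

Fix the vertex order 1 < 2 < 3 < 4 < 5 < 6 and write every simplex with vertices in increasing order. Then dim K = 2 and the simplices of K are:

  0-simplices (6): [1], [2], [3], [4], [5], [6]
  1-simplices (7): [1,5], [2,3], [2,4], [2,6], [3,4], [3,6], [4,6]
  2-simplices (4): [2,3,4], [2,3,6], [2,4,6], [3,4,6]

so the chain groups are C_0 ≅ Z^6, C_1 ≅ Z^7, C_2 ≅ Z^4.

Boundary ∂_1: C_1 → C_0 sends each edge [p,q] (with p < q) to q − p. For instance
  ∂[3,4] = [4] − [3].
This gives a 6×7 integer matrix of rank 4; reducing to Smith normal form yields diagonal entries (1,1,1,1).

∂_2: C_2 → C_1 acts by ∂[p,q,r] = [q,r] − [p,r] + [p,q]. For instance
  ∂[2,4,6] = [4,6] − [2,6] + [2,4],
  ∂[2,3,4] = [3,4] − [2,4] + [2,3].
The resulting 7×4 matrix has rank 3, and its Smith normal form has invariant factors (1,1,1).

From H_k ≅ ker(∂_k) / im(∂_{k+1}) we obtain:

  H_1: rank ker ∂_1 − rank ∂_2 = (7 − 4) − 3 = 0, and the invariant factors of ∂_2 are all 1, so H_1 = 0.

(K is a triangulation of the disjoint union of the 2-sphere S^2 and the 1-simplex.)

H_1 = 0.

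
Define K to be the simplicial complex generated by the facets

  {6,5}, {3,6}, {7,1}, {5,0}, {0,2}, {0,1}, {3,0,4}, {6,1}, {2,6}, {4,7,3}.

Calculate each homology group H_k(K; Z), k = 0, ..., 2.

We work with the vertex ordering 0 < 1 < 2 < 3 < 4 < 5 < 6 < 7. The simplices of K, each written with vertices in increasing order, are:

  0-simplices (8): [0], [1], [2], [3], [4], [5], [6], [7]
  1-simplices (13): [0,1], [0,2], [0,3], [0,4], [0,5], [1,6], [1,7], [2,6], [3,4], [3,6], [3,7], [4,7], [5,6]
  2-simplices (2): [0,3,4], [3,4,7]

Hence C_0 ≅ Z^8, C_1 ≅ Z^13, C_2 ≅ Z^2.

∂_1: C_1 → C_0 maps an edge to its endpoints' difference, ∂[p,q] = q − p.
The resulting 8×13 matrix has rank 7, and its Smith normal form has invariant factors (1,1,1,1,1,1,1).

Boundary ∂_2: C_2 → C_1 acts by ∂[p,q,r] = [q,r] − [p,r] + [p,q]. For instance
  ∂[3,4,7] = [4,7] − [3,7] + [3,4],
  ∂[0,3,4] = [3,4] − [0,4] + [0,3].
As a 13×2 matrix over Z this has rank 2, with invariant factors (1,1).

Reading off H_k = ker ∂_k / im ∂_{k+1}:

  H_0: rank C_0 − rank ∂_1 = 8 − 7 = 1, and the invariant factors of ∂_1 are all 1, so H_0 = Z.
  H_1: rank ker ∂_1 − rank ∂_2 = (13 − 7) − 2 = 4, and the invariant factors of ∂_2 are all 1, so H_1 = Z^4.
  H_2: rank ker ∂_2 − rank ∂_3 = (2 − 2) − 0 = 0, and there is no ∂_3, so H_2 = 0.

H_0 ≅ Z,  H_1 ≅ Z^4,  H_2 = 0.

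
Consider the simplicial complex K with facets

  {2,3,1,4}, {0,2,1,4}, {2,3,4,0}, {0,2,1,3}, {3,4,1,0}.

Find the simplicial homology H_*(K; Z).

Fix the vertex order 0 < 1 < 2 < 3 < 4 and write every simplex with vertices in increasing order. Then dim K = 3 and the simplices of K are:

  0-simplices (5): [0], [1], [2], [3], [4]
  1-simplices (10): [0,1], [0,2], [0,3], [0,4], [1,2], [1,3], [1,4], [2,3], [2,4], [3,4]
  2-simplices (10): [0,1,2], [0,1,3], [0,1,4], [0,2,3], [0,2,4], [0,3,4], [1,2,3], [1,2,4], [1,3,4], [2,3,4]
  3-simplices (5): [0,1,2,3], [0,1,2,4], [0,1,3,4], [0,2,3,4], [1,2,3,4]

so the chain groups are C_0 ≅ Z^5, C_1 ≅ Z^10, C_2 ≅ Z^10, C_3 ≅ Z^5.

Boundary ∂_1: C_1 → C_0 sends each edge [p,q] (with p < q) to q − p. For instance
  ∂[1,4] = [4] − [1].
The 5×10 boundary matrix has rank 4 and Smith normal form diag(1,1,1,1).

Boundary ∂_2: C_2 → C_1 acts by ∂[p,q,r] = [q,r] − [p,r] + [p,q]. For instance
  ∂[0,3,4] = [3,4] − [0,4] + [0,3],
  ∂[1,3,4] = [3,4] − [1,4] + [1,3].
The resulting 10×10 matrix has rank 6, and its Smith normal form has invariant factors (1,1,1,1,1,1).

Boundary ∂_3: C_3 → C_2 sends each 3-simplex σ to the alternating sum Σ_i (−1)^i (σ with its i-th vertex removed). For instance
  ∂[0,2,3,4] = [2,3,4] − [0,3,4] + [0,2,4] − [0,2,3],
  ∂[1,2,3,4] = [2,3,4] − [1,3,4] + [1,2,4] − [1,2,3].
This gives a 10×5 integer matrix of rank 4; reducing to Smith normal form yields diagonal entries (1,1,1,1).

Reading off H_k = ker ∂_k / im ∂_{k+1}:

  H_0: rank C_0 − rank ∂_1 = 5 − 4 = 1, and the invariant factors of ∂_1 are all 1, so H_0 = Z.
  H_1: rank ker ∂_1 − rank ∂_2 = (10 − 4) − 6 = 0, and the invariant factors of ∂_2 are all 1, so H_1 = 0.
  H_2: rank ker ∂_2 − rank ∂_3 = (10 − 6) − 4 = 0, and the invariant factors of ∂_3 are all 1, so H_2 = 0.
  H_3: rank ker ∂_3 − rank ∂_4 = (5 − 4) − 0 = 1, and there is no ∂_4, so H_3 = Z.

(K is a triangulation of the 3-sphere S^3.)

H_0 = Z,  H_1 = 0,  H_2 = 0,  H_3 = Z.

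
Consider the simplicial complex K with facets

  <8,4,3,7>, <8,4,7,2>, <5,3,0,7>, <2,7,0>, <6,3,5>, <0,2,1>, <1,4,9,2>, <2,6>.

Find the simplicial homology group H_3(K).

H_3 = 0.

Take the total order 0 < 1 < 2 < 3 < 4 < 5 < 6 < 7 < 8 < 9 on the vertex set. Then K (dimension 3) consists of the simplices:

  0-simplices (10): [0], [1], [2], [3], [4], [5], [6], [7], [8], [9]
  1-simplices (24): (24 of them)
  2-simplices (18): [0,1,2], [0,2,7], [0,3,5], [0,3,7], [0,5,7], [1,2,4], [1,2,9], [1,4,9], [2,4,7], [2,4,8], [2,4,9], [2,7,8], [3,4,7], [3,4,8], [3,5,6], [3,5,7], [3,7,8], [4,7,8]
  3-simplices (4): [0,3,5,7], [1,2,4,9], [2,4,7,8], [3,4,7,8]

Hence C_0 ≅ Z^10, C_1 ≅ Z^24, C_2 ≅ Z^18, C_3 ≅ Z^4.

The boundary map ∂_1: C_1 → C_0 is given by ∂[p,q] = [q] − [p]. For instance
  ∂[4,8] = [8] − [4].
The 10×24 boundary matrix has rank 9 and Smith normal form diag(1,1,1,1,1,1,1,1,1).

The boundary map ∂_2: C_2 → C_1 sends each 2-simplex [p,q,r] to [q,r] − [p,r] + [p,q]. For instance
  ∂[1,2,4] = [2,4] − [1,4] + [1,2],
  ∂[4,7,8] = [7,8] − [4,8] + [4,7].
The resulting 24×18 matrix has rank 14, and its Smith normal form has invariant factors (1,1,1,1,1,1,1,1,1,1,1,1,1,1).

The boundary map ∂_3: C_3 → C_2 sends each 3-simplex σ to the alternating sum Σ_i (−1)^i (σ with its i-th vertex removed). For instance
  ∂[2,4,7,8] = [4,7,8] − [2,7,8] + [2,4,8] − [2,4,7],
  ∂[1,2,4,9] = [2,4,9] − [1,4,9] + [1,2,9] − [1,2,4].
The 18×4 boundary matrix has rank 4 and Smith normal form diag(1,1,1,1).

Now H_k = ker ∂_k / im ∂_{k+1}, so:

  H_3: rank ker ∂_3 − rank ∂_4 = (4 − 4) − 0 = 0, and there is no ∂_4, so H_3 ≅ 0.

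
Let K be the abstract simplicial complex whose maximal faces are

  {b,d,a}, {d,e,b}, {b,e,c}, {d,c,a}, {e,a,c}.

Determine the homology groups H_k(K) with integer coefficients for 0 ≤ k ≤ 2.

H_0 = Z,  H_1 = Z,  H_2 = 0.

Order the vertices as a < b < c < d < e. Listing each simplex with vertices in this order, K has dimension 2 with simplices:

  0-simplices (5): a, b, c, d, e
  1-simplices (10): ab, ac, ad, ae, bc, bd, be, cd, ce, de
  2-simplices (5): abd, acd, ace, bce, bde

Hence C_0 ≅ Z^5, C_1 ≅ Z^10, C_2 ≅ Z^5.

∂_1: C_1 → C_0 maps an edge to its endpoints' difference, ∂[p,q] = q − p.
The resulting 5×10 matrix has rank 4, and its Smith normal form has invariant factors (1,1,1,1).

The boundary map ∂_2: C_2 → C_1 maps a triangle to the signed sum of its edges. For instance
  ∂ace = ce − ae + ac,
  ∂abd = bd − ad + ab.
This gives a 10×5 integer matrix of rank 5; reducing to Smith normal form yields diagonal entries (1,1,1,1,1).

Reading off H_k = ker ∂_k / im ∂_{k+1}:

  H_0: rank C_0 − rank ∂_1 = 5 − 4 = 1, and the invariant factors of ∂_1 are all 1, so H_0 = Z.
  H_1: rank ker ∂_1 − rank ∂_2 = (10 − 4) − 5 = 1, and the invariant factors of ∂_2 are all 1, so H_1 = Z.
  H_2: rank ker ∂_2 − rank ∂_3 = (5 − 5) − 0 = 0, and there is no ∂_3, so H_2 = 0.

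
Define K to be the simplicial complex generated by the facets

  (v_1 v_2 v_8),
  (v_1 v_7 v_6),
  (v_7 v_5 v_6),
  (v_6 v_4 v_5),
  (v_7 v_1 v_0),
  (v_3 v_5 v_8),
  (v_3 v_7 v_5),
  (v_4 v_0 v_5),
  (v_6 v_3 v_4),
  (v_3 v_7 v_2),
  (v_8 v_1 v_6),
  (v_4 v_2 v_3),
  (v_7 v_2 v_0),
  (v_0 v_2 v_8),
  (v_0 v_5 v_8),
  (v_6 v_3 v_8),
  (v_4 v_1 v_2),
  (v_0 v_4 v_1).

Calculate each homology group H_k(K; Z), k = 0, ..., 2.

H_0 ≅ Z,  H_1 ≅ Z × Z/2,  H_2 = 0.

K has 9 vertices, 27 edges, 18 triangles.
rank ∂_0 = 0, rank ∂_1 = 8 ⇒ b_0 = 9 − 0 − 8 = 1; all invariant factors of ∂_1 are 1 so no torsion. So H_0 ≅ Z.
rank ∂_1 = 8, rank ∂_2 = 18 ⇒ b_1 = 27 − 8 − 18 = 1; ∂_2 has invariant factor(s) [2] giving torsion. So H_1 ≅ Z × Z/2.
rank ∂_2 = 18, rank ∂_3 = 0 ⇒ b_2 = 18 − 18 − 0 = 0. So H_2 ≅ 0.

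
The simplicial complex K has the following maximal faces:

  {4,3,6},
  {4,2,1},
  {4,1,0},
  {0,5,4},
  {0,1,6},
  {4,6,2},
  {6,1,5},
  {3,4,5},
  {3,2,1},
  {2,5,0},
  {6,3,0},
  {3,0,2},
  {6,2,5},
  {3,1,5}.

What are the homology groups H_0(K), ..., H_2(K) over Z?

H_0 = Z,  H_1 = Z^2,  H_2 = Z.

We work with the vertex ordering 0 < 1 < 2 < 3 < 4 < 5 < 6. The simplices of K, each written with vertices in increasing order, are:

  0-simplices (7): [0], [1], [2], [3], [4], [5], [6]
  1-simplices (21): [0,1], [0,2], [0,3], [0,4], [0,5], [0,6], [1,2], [1,3], [1,4], [1,5], [1,6], [2,3], [2,4], [2,5], [2,6], [3,4], [3,5], [3,6], [4,5], [4,6], [5,6]
  2-simplices (14): [0,1,4], [0,1,6], [0,2,3], [0,2,5], [0,3,6], [0,4,5], [1,2,3], [1,2,4], [1,3,5], [1,5,6], [2,4,6], [2,5,6], [3,4,5], [3,4,6]

giving chain groups C_0 ≅ Z^7, C_1 ≅ Z^21, C_2 ≅ Z^14.

∂_1: C_1 → C_0 is given by ∂[p,q] = [q] − [p]. For instance
  ∂[2,4] = [4] − [2].
This gives a 7×21 integer matrix of rank 6; reducing to Smith normal form yields diagonal entries (1,1,1,1,1,1).

∂_2: C_2 → C_1 acts by ∂[p,q,r] = [q,r] − [p,r] + [p,q]. For instance
  ∂[1,2,4] = [2,4] − [1,4] + [1,2],
  ∂[1,2,3] = [2,3] − [1,3] + [1,2].
This gives a 21×14 integer matrix of rank 13; reducing to Smith normal form yields diagonal entries (1,1,1,1,1,1,1,1,1,1,1,1,1).

Computing H_k = (kernel of ∂_k) / (image of ∂_{k+1}):

  H_0: rank C_0 − rank ∂_1 = 7 − 6 = 1, and the invariant factors of ∂_1 are all 1, so H_0 ≅ Z.
  H_1: rank ker ∂_1 − rank ∂_2 = (21 − 6) − 13 = 2, and the invariant factors of ∂_2 are all 1, so H_1 ≅ Z^2.
  H_2: rank ker ∂_2 − rank ∂_3 = (14 − 13) − 0 = 1, and there is no ∂_3, so H_2 ≅ Z.

As a check, the Euler characteristic is 7 − 21 + 14 = 0, which agrees with 1 − 2 + 1 = 0.
(K is a triangulation of the torus T^2.)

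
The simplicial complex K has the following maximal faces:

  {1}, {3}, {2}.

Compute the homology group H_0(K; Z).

H_0 ≅ Z^3.

Fix the vertex order 1 < 2 < 3 and write every simplex with vertices in increasing order. Then dim K = 0 and the simplices of K are:

  0-simplices (3): [1], [2], [3]

giving chain groups C_0 ≅ Z^3.

Reading off H_k = ker ∂_k / im ∂_{k+1}:

  H_0: rank C_0 − rank ∂_1 = 3 − 0 = 3, and there is no ∂_1, so H_0 ≅ Z^3.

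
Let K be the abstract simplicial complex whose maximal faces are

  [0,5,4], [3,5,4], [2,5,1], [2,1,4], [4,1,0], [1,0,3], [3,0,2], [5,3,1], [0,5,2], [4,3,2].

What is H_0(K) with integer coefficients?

Take the total order 0 < 1 < 2 < 3 < 4 < 5 on the vertex set. Then K (dimension 2) consists of the simplices:

  0-simplices (6): [0], [1], [2], [3], [4], [5]
  1-simplices (15): [0,1], [0,2], [0,3], [0,4], [0,5], [1,2], [1,3], [1,4], [1,5], [2,3], [2,4], [2,5], [3,4], [3,5], [4,5]
  2-simplices (10): [0,1,3], [0,1,4], [0,2,3], [0,2,5], [0,4,5], [1,2,4], [1,2,5], [1,3,5], [2,3,4], [3,4,5]

so the chain groups are C_0 ≅ Z^6, C_1 ≅ Z^15, C_2 ≅ Z^10.

Boundary ∂_1: C_1 → C_0 is given by ∂[p,q] = [q] − [p].
This gives a 6×15 integer matrix of rank 5; reducing to Smith normal form yields diagonal entries (1,1,1,1,1).

∂_2: C_2 → C_1 sends each 2-simplex [p,q,r] to [q,r] − [p,r] + [p,q]. For instance
  ∂[0,2,5] = [2,5] − [0,5] + [0,2],
  ∂[1,2,5] = [2,5] − [1,5] + [1,2].
This gives a 15×10 integer matrix of rank 10; reducing to Smith normal form yields diagonal entries (1,1,1,1,1,1,1,1,1,2).

From H_k ≅ ker(∂_k) / im(∂_{k+1}) we obtain:

  H_0: rank C_0 − rank ∂_1 = 6 − 5 = 1, and the invariant factors of ∂_1 are all 1, so H_0 = Z.

H_0 ≅ Z.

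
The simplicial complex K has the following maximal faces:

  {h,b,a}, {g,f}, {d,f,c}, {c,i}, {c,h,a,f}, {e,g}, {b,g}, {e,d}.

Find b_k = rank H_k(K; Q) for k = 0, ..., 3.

b_0 = 1, b_1 = 2, b_2 = 0, b_3 = 0.

Take the total order a < b < c < d < e < f < g < h < i on the vertex set. Then K (dimension 3) consists of the simplices:

  0-simplices (9): a, b, c, d, e, f, g, h, i
  1-simplices (15): ab, ac, af, ah, bg, bh, cd, cf, ch, ci, de, df, eg, fg, fh
  2-simplices (6): abh, acf, ach, afh, cdf, cfh
  3-simplices (1): acfh

so the chain groups are C_0 ≅ Z^9, C_1 ≅ Z^15, C_2 ≅ Z^6, C_3 ≅ Z^1.

Boundary ∂_1: C_1 → C_0 is given by ∂[p,q] = [q] − [p].
The resulting 9×15 matrix has rank 8, and its Smith normal form has invariant factors (1,1,1,1,1,1,1,1).

The boundary map ∂_2: C_2 → C_1 acts by ∂[p,q,r] = [q,r] − [p,r] + [p,q]. For instance
  ∂acf = cf − af + ac,
  ∂cfh = fh − ch + cf.
This gives a 15×6 integer matrix of rank 5; reducing to Smith normal form yields diagonal entries (1,1,1,1,1).

Boundary ∂_3: C_3 → C_2 sends each 3-simplex σ to the alternating sum Σ_i (−1)^i (σ with its i-th vertex removed). For instance
  ∂acfh = cfh − afh + ach − acf.
The 6×1 boundary matrix has rank 1 and Smith normal form diag(1).

From H_k ≅ ker(∂_k) / im(∂_{k+1}) we obtain:

  H_0: rank C_0 − rank ∂_1 = 9 − 8 = 1, and the invariant factors of ∂_1 are all 1, so H_0 ≅ Z.
  H_1: rank ker ∂_1 − rank ∂_2 = (15 − 8) − 5 = 2, and the invariant factors of ∂_2 are all 1, so H_1 ≅ Z^2.
  H_2: rank ker ∂_2 − rank ∂_3 = (6 − 5) − 1 = 0, and the invariant factors of ∂_3 are all 1, so H_2 ≅ 0.
  H_3: rank ker ∂_3 − rank ∂_4 = (1 − 1) − 0 = 0, and there is no ∂_4, so H_3 ≅ 0.

As a check, the Euler characteristic is 9 − 15 + 6 − 1 = -1, which agrees with 1 − 2 + 0 − 0 = -1.

Hence the Betti numbers are b_0 = 1, b_1 = 2, b_2 = 0, b_3 = 0.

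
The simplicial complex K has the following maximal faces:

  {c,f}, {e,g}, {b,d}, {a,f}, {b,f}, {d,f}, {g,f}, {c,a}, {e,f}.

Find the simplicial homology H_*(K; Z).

Fix the vertex order a < b < c < d < e < f < g and write every simplex with vertices in increasing order. Then dim K = 1 and the simplices of K are:

  0-simplices (7): a, b, c, d, e, f, g
  1-simplices (9): ac, af, bd, bf, cf, df, ef, eg, fg

giving chain groups C_0 ≅ Z^7, C_1 ≅ Z^9.

∂_1: C_1 → C_0 is given by ∂[p,q] = [q] − [p]. For instance
  ∂af = f − a.
The resulting 7×9 matrix has rank 6, and its Smith normal form has invariant factors (1,1,1,1,1,1).

Reading off H_k = ker ∂_k / im ∂_{k+1}:

  H_0: rank C_0 − rank ∂_1 = 7 − 6 = 1, and the invariant factors of ∂_1 are all 1, so H_0 ≅ Z.
  H_1: rank ker ∂_1 − rank ∂_2 = (9 − 6) − 0 = 3, and there is no ∂_2, so H_1 ≅ Z^3.

H_0 ≅ Z,  H_1 ≅ Z^3.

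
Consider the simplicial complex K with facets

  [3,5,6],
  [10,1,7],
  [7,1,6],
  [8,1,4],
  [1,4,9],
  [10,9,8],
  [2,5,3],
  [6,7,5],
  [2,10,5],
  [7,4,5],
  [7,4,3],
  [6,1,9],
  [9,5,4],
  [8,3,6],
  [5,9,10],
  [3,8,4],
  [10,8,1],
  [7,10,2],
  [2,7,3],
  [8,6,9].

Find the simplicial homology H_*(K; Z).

Take the total order 1 < 2 < 3 < 4 < 5 < 6 < 7 < 8 < 9 < 10 on the vertex set. Then K (dimension 2) consists of the simplices:

  0-simplices (10): [1], [2], [3], [4], [5], [6], [7], [8], [9], [10]
  1-simplices (30): (30 of them)
  2-simplices (20): (20 of them)

Hence C_0 ≅ Z^10, C_1 ≅ Z^30, C_2 ≅ Z^20.

The boundary map ∂_1: C_1 → C_0 sends each edge [p,q] (with p < q) to q − p.
The 10×30 boundary matrix has rank 9 and Smith normal form diag(1,1,1,1,1,1,1,1,1).

∂_2: C_2 → C_1 maps a triangle to the signed sum of its edges. For instance
  ∂[5,9,10] = [9,10] − [5,10] + [5,9],
  ∂[2,3,5] = [3,5] − [2,5] + [2,3].
The resulting 30×20 matrix has rank 20, and its Smith normal form has invariant factors (1,1,1,1,1,1,1,1,1,1,1,1,1,1,1,1,1,1,1,2).

Reading off H_k = ker ∂_k / im ∂_{k+1}:

  H_0: rank C_0 − rank ∂_1 = 10 − 9 = 1, and the invariant factors of ∂_1 are all 1, so H_0 = Z.
  H_1: rank ker ∂_1 − rank ∂_2 = (30 − 9) − 20 = 1, and ∂_2 has invariant factor 2 > 1, so H_1 = Z ⊕ Z_2.
  H_2: rank ker ∂_2 − rank ∂_3 = (20 − 20) − 0 = 0, and there is no ∂_3, so H_2 = 0.

(K is a triangulation of the Klein bottle.)

H_0 ≅ Z,  H_1 ≅ Z ⊕ Z_2,  H_2 = 0.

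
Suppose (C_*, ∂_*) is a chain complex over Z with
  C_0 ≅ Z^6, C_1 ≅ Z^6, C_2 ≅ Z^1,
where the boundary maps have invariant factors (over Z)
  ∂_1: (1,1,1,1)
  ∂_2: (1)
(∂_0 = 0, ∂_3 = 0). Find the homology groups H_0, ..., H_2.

H_0 = Z^2,  H_1 = Z,  H_2 = 0.

H_0: b_0 = 6 − 0 − 4 = 2; torsion from ∂_1 factors > 1: none. So H_0 = Z^2.
H_1: b_1 = 6 − 4 − 1 = 1; torsion from ∂_2 factors > 1: none. So H_1 = Z.
H_2: b_2 = 1 − 1 − 0 = 0; torsion from ∂_3 factors > 1: none. So H_2 = 0.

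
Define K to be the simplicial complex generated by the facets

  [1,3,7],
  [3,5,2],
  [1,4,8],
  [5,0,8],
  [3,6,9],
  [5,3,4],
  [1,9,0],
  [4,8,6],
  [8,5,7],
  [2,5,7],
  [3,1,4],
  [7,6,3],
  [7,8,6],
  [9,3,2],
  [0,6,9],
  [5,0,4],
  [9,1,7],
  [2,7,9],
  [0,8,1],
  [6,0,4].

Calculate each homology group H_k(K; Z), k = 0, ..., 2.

H_0 = Z,  H_1 = Z ⊕ Z_2,  H_2 = 0.

Take the total order 0 < 1 < 2 < 3 < 4 < 5 < 6 < 7 < 8 < 9 on the vertex set. Then K (dimension 2) consists of the simplices:

  0-simplices (10): [0], [1], [2], [3], [4], [5], [6], [7], [8], [9]
  1-simplices (30): (30 of them)
  2-simplices (20): (20 of them)

giving chain groups C_0 ≅ Z^10, C_1 ≅ Z^30, C_2 ≅ Z^20.

Boundary ∂_1: C_1 → C_0 is given by ∂[p,q] = [q] − [p]. For instance
  ∂[3,9] = [9] − [3].
This gives a 10×30 integer matrix of rank 9; reducing to Smith normal form yields diagonal entries (1,1,1,1,1,1,1,1,1).

The boundary map ∂_2: C_2 → C_1 sends each 2-simplex [p,q,r] to [q,r] − [p,r] + [p,q]. For instance
  ∂[1,7,9] = [7,9] − [1,9] + [1,7],
  ∂[4,6,8] = [6,8] − [4,8] + [4,6].
This gives a 30×20 integer matrix of rank 20; reducing to Smith normal form yields diagonal entries (1,1,1,1,1,1,1,1,1,1,1,1,1,1,1,1,1,1,1,2).

Now H_k = ker ∂_k / im ∂_{k+1}, so:

  H_0: rank C_0 − rank ∂_1 = 10 − 9 = 1, and the invariant factors of ∂_1 are all 1, so H_0 ≅ Z.
  H_1: rank ker ∂_1 − rank ∂_2 = (30 − 9) − 20 = 1, and ∂_2 has invariant factor 2 > 1, so H_1 ≅ Z ⊕ Z_2.
  H_2: rank ker ∂_2 − rank ∂_3 = (20 − 20) − 0 = 0, and there is no ∂_3, so H_2 ≅ 0.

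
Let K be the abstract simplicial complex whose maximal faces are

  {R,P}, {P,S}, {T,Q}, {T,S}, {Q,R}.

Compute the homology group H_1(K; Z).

K has 5 vertices, 5 edges.
rank ∂_1 = 4, rank ∂_2 = 0 ⇒ b_1 = 5 − 4 − 0 = 1. So H_1 = Z.

H_1 ≅ Z.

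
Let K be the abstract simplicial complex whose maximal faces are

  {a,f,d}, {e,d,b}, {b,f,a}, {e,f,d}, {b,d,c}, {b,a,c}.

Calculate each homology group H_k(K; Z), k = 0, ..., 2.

H_0 = Z,  H_1 = Z,  H_2 = 0.

Order the vertices as a < b < c < d < e < f. Listing each simplex with vertices in this order, K has dimension 2 with simplices:

  0-simplices (6): a, b, c, d, e, f
  1-simplices (12): ab, ac, ad, af, bc, bd, be, bf, cd, de, df, ef
  2-simplices (6): abc, abf, adf, bcd, bde, def

so the chain groups are C_0 ≅ Z^6, C_1 ≅ Z^12, C_2 ≅ Z^6.

Boundary ∂_1: C_1 → C_0 is given by ∂[p,q] = [q] − [p]. For instance
  ∂cd = d − c.
This gives a 6×12 integer matrix of rank 5; reducing to Smith normal form yields diagonal entries (1,1,1,1,1).

Boundary ∂_2: C_2 → C_1 sends each 2-simplex [p,q,r] to [q,r] − [p,r] + [p,q]. For instance
  ∂def = ef − df + de,
  ∂bde = de − be + bd.
The resulting 12×6 matrix has rank 6, and its Smith normal form has invariant factors (1,1,1,1,1,1).

Now H_k = ker ∂_k / im ∂_{k+1}, so:

  H_0: rank C_0 − rank ∂_1 = 6 − 5 = 1, and the invariant factors of ∂_1 are all 1, so H_0 ≅ Z.
  H_1: rank ker ∂_1 − rank ∂_2 = (12 − 5) − 6 = 1, and the invariant factors of ∂_2 are all 1, so H_1 ≅ Z.
  H_2: rank ker ∂_2 − rank ∂_3 = (6 − 6) − 0 = 0, and there is no ∂_3, so H_2 ≅ 0.

(K is a triangulation of the cylinder S^1 x I.)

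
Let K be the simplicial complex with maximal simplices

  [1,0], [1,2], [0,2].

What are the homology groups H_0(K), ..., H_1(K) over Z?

Take the total order 0 < 1 < 2 on the vertex set. Then K (dimension 1) consists of the simplices:

  0-simplices (3): [0], [1], [2]
  1-simplices (3): [0,1], [0,2], [1,2]

giving chain groups C_0 ≅ Z^3, C_1 ≅ Z^3.

∂_1: C_1 → C_0 maps an edge to its endpoints' difference, ∂[p,q] = q − p. For instance
  ∂[0,2] = [2] − [0].
The resulting 3×3 matrix has rank 2, and its Smith normal form has invariant factors (1,1).

Reading off H_k = ker ∂_k / im ∂_{k+1}:

  H_0: rank C_0 − rank ∂_1 = 3 − 2 = 1, and the invariant factors of ∂_1 are all 1, so H_0 = Z.
  H_1: rank ker ∂_1 − rank ∂_2 = (3 − 2) − 0 = 1, and there is no ∂_2, so H_1 = Z.

H_0 = Z,  H_1 = Z.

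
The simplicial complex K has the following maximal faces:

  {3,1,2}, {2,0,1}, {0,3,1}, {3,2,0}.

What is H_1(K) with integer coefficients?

H_1 ≅ 0.

Take the total order 0 < 1 < 2 < 3 on the vertex set. Then K (dimension 2) consists of the simplices:

  0-simplices (4): [0], [1], [2], [3]
  1-simplices (6): [0,1], [0,2], [0,3], [1,2], [1,3], [2,3]
  2-simplices (4): [0,1,2], [0,1,3], [0,2,3], [1,2,3]

Hence C_0 ≅ Z^4, C_1 ≅ Z^6, C_2 ≅ Z^4.

Boundary ∂_1: C_1 → C_0 maps an edge to its endpoints' difference, ∂[p,q] = q − p.
As a 4×6 matrix over Z this has rank 3, with invariant factors (1,1,1).

The boundary map ∂_2: C_2 → C_1 sends each 2-simplex [p,q,r] to [q,r] − [p,r] + [p,q]. For instance
  ∂[0,1,3] = [1,3] − [0,3] + [0,1],
  ∂[0,1,2] = [1,2] − [0,2] + [0,1].
The resulting 6×4 matrix has rank 3, and its Smith normal form has invariant factors (1,1,1).

Now H_k = ker ∂_k / im ∂_{k+1}, so:

  H_1: rank ker ∂_1 − rank ∂_2 = (6 − 3) − 3 = 0, and the invariant factors of ∂_2 are all 1, so H_1 ≅ 0.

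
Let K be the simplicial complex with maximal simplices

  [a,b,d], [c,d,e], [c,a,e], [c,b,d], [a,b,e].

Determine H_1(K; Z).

Take the total order a < b < c < d < e on the vertex set. Then K (dimension 2) consists of the simplices:

  0-simplices (5): a, b, c, d, e
  1-simplices (10): ab, ac, ad, ae, bc, bd, be, cd, ce, de
  2-simplices (5): abd, abe, ace, bcd, cde

giving chain groups C_0 ≅ Z^5, C_1 ≅ Z^10, C_2 ≅ Z^5.

Boundary ∂_1: C_1 → C_0 is given by ∂[p,q] = [q] − [p].
The 5×10 boundary matrix has rank 4 and Smith normal form diag(1,1,1,1).

∂_2: C_2 → C_1 maps a triangle to the signed sum of its edges. For instance
  ∂abe = be − ae + ab,
  ∂cde = de − ce + cd.
The 10×5 boundary matrix has rank 5 and Smith normal form diag(1,1,1,1,1).

Reading off H_k = ker ∂_k / im ∂_{k+1}:

  H_1: rank ker ∂_1 − rank ∂_2 = (10 − 4) − 5 = 1, and the invariant factors of ∂_2 are all 1, so H_1 ≅ Z.

(K is a triangulation of the Möbius band.)

H_1 = Z.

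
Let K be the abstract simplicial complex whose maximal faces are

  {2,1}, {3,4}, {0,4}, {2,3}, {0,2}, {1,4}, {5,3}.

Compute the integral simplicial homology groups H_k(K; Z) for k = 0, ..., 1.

K has 6 vertices, 7 edges.
rank ∂_0 = 0, rank ∂_1 = 5 ⇒ b_0 = 6 − 0 − 5 = 1; all invariant factors of ∂_1 are 1 so no torsion. So H_0 = Z.
rank ∂_1 = 5, rank ∂_2 = 0 ⇒ b_1 = 7 − 5 − 0 = 2. So H_1 = Z^2.

H_0 = Z,  H_1 = Z^2.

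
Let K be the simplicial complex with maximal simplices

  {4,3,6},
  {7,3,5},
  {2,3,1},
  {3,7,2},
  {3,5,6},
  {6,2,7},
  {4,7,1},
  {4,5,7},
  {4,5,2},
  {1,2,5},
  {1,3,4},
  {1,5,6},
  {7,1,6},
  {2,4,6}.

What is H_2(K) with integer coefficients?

K has 7 vertices, 21 edges, 14 triangles.
rank ∂_2 = 13, rank ∂_3 = 0 ⇒ b_2 = 14 − 13 − 0 = 1. So H_2 ≅ Z.

H_2 = Z.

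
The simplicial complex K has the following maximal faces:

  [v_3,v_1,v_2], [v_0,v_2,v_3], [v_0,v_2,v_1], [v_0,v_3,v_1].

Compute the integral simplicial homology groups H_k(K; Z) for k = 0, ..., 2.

Order the vertices as v_0 < v_1 < v_2 < v_3. Listing each simplex with vertices in this order, K has dimension 2 with simplices:

  0-simplices (4): [v_0], [v_1], [v_2], [v_3]
  1-simplices (6): [v_0,v_1], [v_0,v_2], [v_0,v_3], [v_1,v_2], [v_1,v_3], [v_2,v_3]
  2-simplices (4): [v_0,v_1,v_2], [v_0,v_1,v_3], [v_0,v_2,v_3], [v_1,v_2,v_3]

Hence C_0 ≅ Z^4, C_1 ≅ Z^6, C_2 ≅ Z^4.

∂_1: C_1 → C_0 maps an edge to its endpoints' difference, ∂[p,q] = q − p. For instance
  ∂[v_0,v_2] = [v_2] − [v_0].
The 4×6 boundary matrix has rank 3 and Smith normal form diag(1,1,1).

Boundary ∂_2: C_2 → C_1 maps a triangle to the signed sum of its edges. For instance
  ∂[v_1,v_2,v_3] = [v_2,v_3] − [v_1,v_3] + [v_1,v_2],
  ∂[v_0,v_1,v_2] = [v_1,v_2] − [v_0,v_2] + [v_0,v_1].
As a 6×4 matrix over Z this has rank 3, with invariant factors (1,1,1).

Computing H_k = (kernel of ∂_k) / (image of ∂_{k+1}):

  H_0: rank C_0 − rank ∂_1 = 4 − 3 = 1, and the invariant factors of ∂_1 are all 1, so H_0 ≅ Z.
  H_1: rank ker ∂_1 − rank ∂_2 = (6 − 3) − 3 = 0, and the invariant factors of ∂_2 are all 1, so H_1 ≅ 0.
  H_2: rank ker ∂_2 − rank ∂_3 = (4 − 3) − 0 = 1, and there is no ∂_3, so H_2 ≅ Z.

(K is a triangulation of the 2-sphere S^2.)

H_0 = Z,  H_1 = 0,  H_2 = Z.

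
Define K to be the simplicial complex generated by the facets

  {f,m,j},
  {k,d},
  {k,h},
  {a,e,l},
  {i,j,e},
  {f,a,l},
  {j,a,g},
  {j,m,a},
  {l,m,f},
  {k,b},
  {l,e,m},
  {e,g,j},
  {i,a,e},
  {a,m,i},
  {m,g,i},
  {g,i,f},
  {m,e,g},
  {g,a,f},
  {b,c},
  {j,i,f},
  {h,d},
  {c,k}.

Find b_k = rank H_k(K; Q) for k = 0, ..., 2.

K has 13 vertices, 30 edges, 16 triangles.
rank ∂_0 = 0, rank ∂_1 = 11 ⇒ b_0 = 13 − 0 − 11 = 2; all invariant factors of ∂_1 are 1 so no torsion. So H_0 ≅ Z^2.
rank ∂_1 = 11, rank ∂_2 = 15 ⇒ b_1 = 30 − 11 − 15 = 4; all invariant factors of ∂_2 are 1 so no torsion. So H_1 ≅ Z^4.
rank ∂_2 = 15, rank ∂_3 = 0 ⇒ b_2 = 16 − 15 − 0 = 1. So H_2 ≅ Z.

b_0 = 2, b_1 = 4, b_2 = 1.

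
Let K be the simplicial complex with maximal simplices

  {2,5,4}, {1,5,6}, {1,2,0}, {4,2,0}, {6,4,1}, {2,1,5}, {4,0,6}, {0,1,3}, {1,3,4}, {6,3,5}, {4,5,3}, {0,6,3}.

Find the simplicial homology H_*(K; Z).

H_0 = Z,  H_1 = Z/2Z,  H_2 = 0.

Order the vertices as 0 < 1 < 2 < 3 < 4 < 5 < 6. Listing each simplex with vertices in this order, K has dimension 2 with simplices:

  0-simplices (7): [0], [1], [2], [3], [4], [5], [6]
  1-simplices (18): [0,1], [0,2], [0,3], [0,4], [0,6], [1,2], [1,3], [1,4], [1,5], [1,6], [2,4], [2,5], [3,4], [3,5], [3,6], [4,5], [4,6], [5,6]
  2-simplices (12): [0,1,2], [0,1,3], [0,2,4], [0,3,6], [0,4,6], [1,2,5], [1,3,4], [1,4,6], [1,5,6], [2,4,5], [3,4,5], [3,5,6]

Hence C_0 ≅ Z^7, C_1 ≅ Z^18, C_2 ≅ Z^12.

∂_1: C_1 → C_0 maps an edge to its endpoints' difference, ∂[p,q] = q − p.
As a 7×18 matrix over Z this has rank 6, with invariant factors (1,1,1,1,1,1).

∂_2: C_2 → C_1 acts by ∂[p,q,r] = [q,r] − [p,r] + [p,q]. For instance
  ∂[1,3,4] = [3,4] − [1,4] + [1,3],
  ∂[1,5,6] = [5,6] − [1,6] + [1,5].
This gives a 18×12 integer matrix of rank 12; reducing to Smith normal form yields diagonal entries (1,1,1,1,1,1,1,1,1,1,1,2).

Now H_k = ker ∂_k / im ∂_{k+1}, so:

  H_0: rank C_0 − rank ∂_1 = 7 − 6 = 1, and the invariant factors of ∂_1 are all 1, so H_0 ≅ Z.
  H_1: rank ker ∂_1 − rank ∂_2 = (18 − 6) − 12 = 0, and ∂_2 has invariant factor 2 > 1, so H_1 ≅ Z/2Z.
  H_2: rank ker ∂_2 − rank ∂_3 = (12 − 12) − 0 = 0, and there is no ∂_3, so H_2 ≅ 0.

As a check, the Euler characteristic is 7 − 18 + 12 = 1, which agrees with 1 − 0 + 0 = 1.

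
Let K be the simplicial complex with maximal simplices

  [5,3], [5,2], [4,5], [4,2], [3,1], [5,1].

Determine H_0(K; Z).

H_0 ≅ Z.

Order the vertices as 1 < 2 < 3 < 4 < 5. Listing each simplex with vertices in this order, K has dimension 1 with simplices:

  0-simplices (5): [1], [2], [3], [4], [5]
  1-simplices (6): [1,3], [1,5], [2,4], [2,5], [3,5], [4,5]

giving chain groups C_0 ≅ Z^5, C_1 ≅ Z^6.

Boundary ∂_1: C_1 → C_0 maps an edge to its endpoints' difference, ∂[p,q] = q − p.
The 5×6 boundary matrix has rank 4 and Smith normal form diag(1,1,1,1).

Now H_k = ker ∂_k / im ∂_{k+1}, so:

  H_0: rank C_0 − rank ∂_1 = 5 − 4 = 1, and the invariant factors of ∂_1 are all 1, so H_0 ≅ Z.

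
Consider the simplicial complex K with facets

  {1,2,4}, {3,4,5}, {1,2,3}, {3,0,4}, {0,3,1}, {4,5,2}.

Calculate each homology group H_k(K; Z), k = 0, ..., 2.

We work with the vertex ordering 0 < 1 < 2 < 3 < 4 < 5. The simplices of K, each written with vertices in increasing order, are:

  0-simplices (6): [0], [1], [2], [3], [4], [5]
  1-simplices (12): [0,1], [0,3], [0,4], [1,2], [1,3], [1,4], [2,3], [2,4], [2,5], [3,4], [3,5], [4,5]
  2-simplices (6): [0,1,3], [0,3,4], [1,2,3], [1,2,4], [2,4,5], [3,4,5]

giving chain groups C_0 ≅ Z^6, C_1 ≅ Z^12, C_2 ≅ Z^6.

∂_1: C_1 → C_0 maps an edge to its endpoints' difference, ∂[p,q] = q − p. For instance
  ∂[2,5] = [5] − [2].
This gives a 6×12 integer matrix of rank 5; reducing to Smith normal form yields diagonal entries (1,1,1,1,1).

The boundary map ∂_2: C_2 → C_1 acts by ∂[p,q,r] = [q,r] − [p,r] + [p,q]. For instance
  ∂[0,3,4] = [3,4] − [0,4] + [0,3],
  ∂[1,2,4] = [2,4] − [1,4] + [1,2].
The resulting 12×6 matrix has rank 6, and its Smith normal form has invariant factors (1,1,1,1,1,1).

Now H_k = ker ∂_k / im ∂_{k+1}, so:

  H_0: rank C_0 − rank ∂_1 = 6 − 5 = 1, and the invariant factors of ∂_1 are all 1, so H_0 = Z.
  H_1: rank ker ∂_1 − rank ∂_2 = (12 − 5) − 6 = 1, and the invariant factors of ∂_2 are all 1, so H_1 = Z.
  H_2: rank ker ∂_2 − rank ∂_3 = (6 − 6) − 0 = 0, and there is no ∂_3, so H_2 = 0.

As a check, the Euler characteristic is 6 − 12 + 6 = 0, which agrees with 1 − 1 + 0 = 0.

H_0 = Z,  H_1 = Z,  H_2 = 0.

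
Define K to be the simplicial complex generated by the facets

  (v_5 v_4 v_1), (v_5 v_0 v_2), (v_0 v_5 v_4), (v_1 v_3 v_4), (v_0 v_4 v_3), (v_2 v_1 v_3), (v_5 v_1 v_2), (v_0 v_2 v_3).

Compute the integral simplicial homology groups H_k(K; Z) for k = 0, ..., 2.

H_0 ≅ Z,  H_1 = 0,  H_2 ≅ Z.

Fix the vertex order v_0 < v_1 < v_2 < v_3 < v_4 < v_5 and write every simplex with vertices in increasing order. Then dim K = 2 and the simplices of K are:

  0-simplices (6): [v_0], [v_1], [v_2], [v_3], [v_4], [v_5]
  1-simplices (12): [v_0,v_2], [v_0,v_3], [v_0,v_4], [v_0,v_5], [v_1,v_2], [v_1,v_3], [v_1,v_4], [v_1,v_5], [v_2,v_3], [v_2,v_5], [v_3,v_4], [v_4,v_5]
  2-simplices (8): [v_0,v_2,v_3], [v_0,v_2,v_5], [v_0,v_3,v_4], [v_0,v_4,v_5], [v_1,v_2,v_3], [v_1,v_2,v_5], [v_1,v_3,v_4], [v_1,v_4,v_5]

so the chain groups are C_0 ≅ Z^6, C_1 ≅ Z^12, C_2 ≅ Z^8.

∂_1: C_1 → C_0 maps an edge to its endpoints' difference, ∂[p,q] = q − p. For instance
  ∂[v_2,v_3] = [v_3] − [v_2].
The resulting 6×12 matrix has rank 5, and its Smith normal form has invariant factors (1,1,1,1,1).

∂_2: C_2 → C_1 acts by ∂[p,q,r] = [q,r] − [p,r] + [p,q]. For instance
  ∂[v_1,v_2,v_3] = [v_2,v_3] − [v_1,v_3] + [v_1,v_2],
  ∂[v_0,v_3,v_4] = [v_3,v_4] − [v_0,v_4] + [v_0,v_3].
This gives a 12×8 integer matrix of rank 7; reducing to Smith normal form yields diagonal entries (1,1,1,1,1,1,1).

From H_k ≅ ker(∂_k) / im(∂_{k+1}) we obtain:

  H_0: rank C_0 − rank ∂_1 = 6 − 5 = 1, and the invariant factors of ∂_1 are all 1, so H_0 ≅ Z.
  H_1: rank ker ∂_1 − rank ∂_2 = (12 − 5) − 7 = 0, and the invariant factors of ∂_2 are all 1, so H_1 ≅ 0.
  H_2: rank ker ∂_2 − rank ∂_3 = (8 − 7) − 0 = 1, and there is no ∂_3, so H_2 ≅ Z.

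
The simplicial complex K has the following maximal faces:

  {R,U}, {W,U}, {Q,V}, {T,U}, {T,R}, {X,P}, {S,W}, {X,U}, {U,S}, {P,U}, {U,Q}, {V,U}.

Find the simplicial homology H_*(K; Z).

H_0 ≅ Z,  H_1 ≅ Z^4.

K has 9 vertices, 12 edges.
rank ∂_0 = 0, rank ∂_1 = 8 ⇒ b_0 = 9 − 0 − 8 = 1; all invariant factors of ∂_1 are 1 so no torsion. So H_0 = Z.
rank ∂_1 = 8, rank ∂_2 = 0 ⇒ b_1 = 12 − 8 − 0 = 4. So H_1 = Z^4.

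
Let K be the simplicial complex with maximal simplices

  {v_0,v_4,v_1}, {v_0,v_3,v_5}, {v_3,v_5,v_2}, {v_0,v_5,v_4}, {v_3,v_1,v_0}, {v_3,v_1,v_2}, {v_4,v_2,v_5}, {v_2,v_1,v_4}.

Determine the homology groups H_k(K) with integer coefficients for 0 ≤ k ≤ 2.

We work with the vertex ordering v_0 < v_1 < v_2 < v_3 < v_4 < v_5. The simplices of K, each written with vertices in increasing order, are:

  0-simplices (6): [v_0], [v_1], [v_2], [v_3], [v_4], [v_5]
  1-simplices (12): [v_0,v_1], [v_0,v_3], [v_0,v_4], [v_0,v_5], [v_1,v_2], [v_1,v_3], [v_1,v_4], [v_2,v_3], [v_2,v_4], [v_2,v_5], [v_3,v_5], [v_4,v_5]
  2-simplices (8): [v_0,v_1,v_3], [v_0,v_1,v_4], [v_0,v_3,v_5], [v_0,v_4,v_5], [v_1,v_2,v_3], [v_1,v_2,v_4], [v_2,v_3,v_5], [v_2,v_4,v_5]

giving chain groups C_0 ≅ Z^6, C_1 ≅ Z^12, C_2 ≅ Z^8.

The boundary map ∂_1: C_1 → C_0 sends each edge [p,q] (with p < q) to q − p. For instance
  ∂[v_0,v_3] = [v_3] − [v_0].
The resulting 6×12 matrix has rank 5, and its Smith normal form has invariant factors (1,1,1,1,1).

Boundary ∂_2: C_2 → C_1 sends each 2-simplex [p,q,r] to [q,r] − [p,r] + [p,q]. For instance
  ∂[v_0,v_1,v_3] = [v_1,v_3] − [v_0,v_3] + [v_0,v_1],
  ∂[v_0,v_3,v_5] = [v_3,v_5] − [v_0,v_5] + [v_0,v_3].
The resulting 12×8 matrix has rank 7, and its Smith normal form has invariant factors (1,1,1,1,1,1,1).

Now H_k = ker ∂_k / im ∂_{k+1}, so:

  H_0: rank C_0 − rank ∂_1 = 6 − 5 = 1, and the invariant factors of ∂_1 are all 1, so H_0 ≅ Z.
  H_1: rank ker ∂_1 − rank ∂_2 = (12 − 5) − 7 = 0, and the invariant factors of ∂_2 are all 1, so H_1 ≅ 0.
  H_2: rank ker ∂_2 − rank ∂_3 = (8 − 7) − 0 = 1, and there is no ∂_3, so H_2 ≅ Z.

(K is a triangulation of the 2-sphere S^2.)

H_0 = Z,  H_1 = 0,  H_2 = Z.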